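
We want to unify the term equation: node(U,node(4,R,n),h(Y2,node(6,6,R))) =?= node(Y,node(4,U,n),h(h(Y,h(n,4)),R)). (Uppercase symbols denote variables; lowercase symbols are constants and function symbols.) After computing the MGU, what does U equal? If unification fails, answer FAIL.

FAIL

Decompose node/3: U =?= Y,  node(4,R,n) =?= node(4,U,n),  h(Y2,node(6,6,R)) =?= h(h(Y,h(n,4)),R).
Bind U := Y; substituting into the one remaining equation that mentions U gives: node(4,R,n) =?= node(4,Y,n).
Decompose node/3: 4 =?= 4,  R =?= Y,  n =?= n.
Delete trivial equation 4 =?= 4.
Bind R := Y; substituting into the one remaining equation that mentions R gives: h(Y2,node(6,6,Y)) =?= h(h(Y,h(n,4)),Y).
Delete trivial equation n =?= n.
Decompose h/2: Y2 =?= h(Y,h(n,4)),  node(6,6,Y) =?= Y.
Bind Y2 := h(Y,h(n,4)); no other remaining equation mentions Y2.
Occurs check fails: Y occurs in node(6,6,Y); the equation Y =?= node(6,6,Y) has no finite solution.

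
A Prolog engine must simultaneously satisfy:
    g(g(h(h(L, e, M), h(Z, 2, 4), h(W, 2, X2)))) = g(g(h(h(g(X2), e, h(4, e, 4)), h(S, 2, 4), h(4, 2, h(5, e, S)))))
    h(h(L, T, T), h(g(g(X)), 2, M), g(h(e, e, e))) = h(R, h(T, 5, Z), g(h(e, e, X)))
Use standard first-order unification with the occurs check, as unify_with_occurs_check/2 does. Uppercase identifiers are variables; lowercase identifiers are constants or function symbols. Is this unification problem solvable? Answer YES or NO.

NO

Decompose g/1: g(h(h(L, e, M), h(Z, 2, 4), h(W, 2, X2))) = g(h(h(g(X2), e, h(4, e, 4)), h(S, 2, 4), h(4, 2, h(5, e, S)))).
Decompose g/1: h(h(L, e, M), h(Z, 2, 4), h(W, 2, X2)) = h(h(g(X2), e, h(4, e, 4)), h(S, 2, 4), h(4, 2, h(5, e, S))).
Decompose h/3: h(L, e, M) = h(g(X2), e, h(4, e, 4)),  h(Z, 2, 4) = h(S, 2, 4),  h(W, 2, X2) = h(4, 2, h(5, e, S)).
Decompose h/3: L = g(X2),  e = e,  M = h(4, e, 4).
Bind L := g(X2); substituting into the one remaining equation that mentions L gives: h(h(g(X2), T, T), h(g(g(X)), 2, M), g(h(e, e, e))) = h(R, h(T, 5, Z), g(h(e, e, X))).
Delete trivial equation e = e.
Bind M := h(4, e, 4); substituting into the one remaining equation that mentions M gives: h(h(g(X2), T, T), h(g(g(X)), 2, h(4, e, 4)), g(h(e, e, e))) = h(R, h(T, 5, Z), g(h(e, e, X))).
Decompose h/3: Z = S,  2 = 2,  4 = 4.
Bind Z := S; substituting into the one remaining equation that mentions Z gives: h(h(g(X2), T, T), h(g(g(X)), 2, h(4, e, 4)), g(h(e, e, e))) = h(R, h(T, 5, S), g(h(e, e, X))).
Delete trivial equation 2 = 2.
Delete trivial equation 4 = 4.
Decompose h/3: W = 4,  2 = 2,  X2 = h(5, e, S).
Bind W := 4; no other remaining equation mentions W.
Delete trivial equation 2 = 2.
Bind X2 := h(5, e, S); substituting into the remaining equation gives: h(h(g(h(5, e, S)), T, T), h(g(g(X)), 2, h(4, e, 4)), g(h(e, e, e))) = h(R, h(T, 5, S), g(h(e, e, X))). Substituting into the earlier binding gives L := g(h(5, e, S)).
Decompose h/3: h(g(h(5, e, S)), T, T) = R,  h(g(g(X)), 2, h(4, e, 4)) = h(T, 5, S),  g(h(e, e, e)) = g(h(e, e, X)).
Bind R := h(g(h(5, e, S)), T, T); no other remaining equation mentions R.
Decompose h/3: g(g(X)) = T,  2 = 5,  h(4, e, 4) = S.
Bind T := g(g(X)); no other remaining equation mentions T. Substituting into the earlier binding gives R := h(g(h(5, e, S)), g(g(X)), g(g(X))).
Clash: constants 2 and 5 differ; no unifier exists.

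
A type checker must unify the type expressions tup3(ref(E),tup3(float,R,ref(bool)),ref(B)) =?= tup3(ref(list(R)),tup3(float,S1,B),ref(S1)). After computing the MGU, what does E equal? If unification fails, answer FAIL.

Decompose tup3/3: ref(E) =?= ref(list(R)),  tup3(float,R,ref(bool)) =?= tup3(float,S1,B),  ref(B) =?= ref(S1).
Decompose ref/1: E =?= list(R).
Bind E := list(R); no other remaining equation mentions E.
Decompose tup3/3: float =?= float,  R =?= S1,  ref(bool) =?= B.
Delete trivial equation float =?= float.
Bind R := S1; no other remaining equation mentions R. Substituting into the earlier binding gives E := list(S1).
Bind B := ref(bool); substituting into the remaining equation gives: ref(ref(bool)) =?= ref(S1).
Decompose ref/1: ref(bool) =?= S1.
Bind S1 := ref(bool). Substituting into the earlier bindings gives E := list(ref(bool)), R := ref(bool).
MGU = { E ↦ list(ref(bool)), R ↦ ref(bool), B ↦ ref(bool), S1 ↦ ref(bool) }, so E ↦ list(ref(bool)).

list(ref(bool))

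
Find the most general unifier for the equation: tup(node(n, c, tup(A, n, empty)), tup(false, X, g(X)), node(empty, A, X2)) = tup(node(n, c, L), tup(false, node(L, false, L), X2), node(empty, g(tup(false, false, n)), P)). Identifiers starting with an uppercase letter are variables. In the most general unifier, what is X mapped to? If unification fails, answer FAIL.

Decompose tup/3: node(n, c, tup(A, n, empty)) = node(n, c, L),  tup(false, X, g(X)) = tup(false, node(L, false, L), X2),  node(empty, A, X2) = node(empty, g(tup(false, false, n)), P).
Decompose node/3: n = n,  c = c,  tup(A, n, empty) = L.
Delete trivial equation n = n.
Delete trivial equation c = c.
Bind L := tup(A, n, empty); substituting into the one remaining equation that mentions L gives: tup(false, X, g(X)) = tup(false, node(tup(A, n, empty), false, tup(A, n, empty)), X2).
Decompose tup/3: false = false,  X = node(tup(A, n, empty), false, tup(A, n, empty)),  g(X) = X2.
Delete trivial equation false = false.
Bind X := node(tup(A, n, empty), false, tup(A, n, empty)); substituting into the one remaining equation that mentions X gives: g(node(tup(A, n, empty), false, tup(A, n, empty))) = X2.
Bind X2 := g(node(tup(A, n, empty), false, tup(A, n, empty))); substituting into the remaining equation gives: node(empty, A, g(node(tup(A, n, empty), false, tup(A, n, empty)))) = node(empty, g(tup(false, false, n)), P).
Decompose node/3: empty = empty,  A = g(tup(false, false, n)),  g(node(tup(A, n, empty), false, tup(A, n, empty))) = P.
Delete trivial equation empty = empty.
Bind A := g(tup(false, false, n)); substituting into the remaining equation gives: g(node(tup(g(tup(false, false, n)), n, empty), false, tup(g(tup(false, false, n)), n, empty))) = P. Substituting into the earlier bindings gives L := tup(g(tup(false, false, n)), n, empty), X := node(tup(g(tup(false, false, n)), n, empty), false, tup(g(tup(false, false, n)), n, empty)), X2 := g(node(tup(g(tup(false, false, n)), n, empty), false, tup(g(tup(false, false, n)), n, empty))).
Bind P := g(node(tup(g(tup(false, false, n)), n, empty), false, tup(g(tup(false, false, n)), n, empty))).
MGU = { L -> tup(g(tup(false, false, n)), n, empty), X -> node(tup(g(tup(false, false, n)), n, empty), false, tup(g(tup(false, false, n)), n, empty)), X2 -> g(node(tup(g(tup(false, false, n)), n, empty), false, tup(g(tup(false, false, n)), n, empty))), A -> g(tup(false, false, n)), P -> g(node(tup(g(tup(false, false, n)), n, empty), false, tup(g(tup(false, false, n)), n, empty))) }, so X -> node(tup(g(tup(false, false, n)), n, empty), false, tup(g(tup(false, false, n)), n, empty)).

node(tup(g(tup(false, false, n)), n, empty), false, tup(g(tup(false, false, n)), n, empty))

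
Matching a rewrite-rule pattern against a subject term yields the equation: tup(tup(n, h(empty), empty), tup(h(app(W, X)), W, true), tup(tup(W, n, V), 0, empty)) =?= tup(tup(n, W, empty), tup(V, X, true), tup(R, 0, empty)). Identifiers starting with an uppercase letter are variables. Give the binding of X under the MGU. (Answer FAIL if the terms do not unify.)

h(empty)

Decompose tup/3: tup(n, h(empty), empty) =?= tup(n, W, empty),  tup(h(app(W, X)), W, true) =?= tup(V, X, true),  tup(tup(W, n, V), 0, empty) =?= tup(R, 0, empty).
Decompose tup/3: n =?= n,  h(empty) =?= W,  empty =?= empty.
Delete trivial equation n =?= n.
Bind W := h(empty); substituting into the 2 remaining equations that mention W gives: tup(h(app(h(empty), X)), h(empty), true) =?= tup(V, X, true),  tup(tup(h(empty), n, V), 0, empty) =?= tup(R, 0, empty).
Delete trivial equation empty =?= empty.
Decompose tup/3: h(app(h(empty), X)) =?= V,  h(empty) =?= X,  true =?= true.
Bind V := h(app(h(empty), X)); substituting into the one remaining equation that mentions V gives: tup(tup(h(empty), n, h(app(h(empty), X))), 0, empty) =?= tup(R, 0, empty).
Bind X := h(empty); substituting into the one remaining equation that mentions X gives: tup(tup(h(empty), n, h(app(h(empty), h(empty)))), 0, empty) =?= tup(R, 0, empty). Substituting into the earlier binding gives V := h(app(h(empty), h(empty))).
Delete trivial equation true =?= true.
Decompose tup/3: tup(h(empty), n, h(app(h(empty), h(empty)))) =?= R,  0 =?= 0,  empty =?= empty.
Bind R := tup(h(empty), n, h(app(h(empty), h(empty)))); no other remaining equation mentions R.
Delete trivial equation 0 =?= 0.
Delete trivial equation empty =?= empty.
MGU = { W := h(empty), V := h(app(h(empty), h(empty))), X := h(empty), R := tup(h(empty), n, h(app(h(empty), h(empty)))) }, so X := h(empty).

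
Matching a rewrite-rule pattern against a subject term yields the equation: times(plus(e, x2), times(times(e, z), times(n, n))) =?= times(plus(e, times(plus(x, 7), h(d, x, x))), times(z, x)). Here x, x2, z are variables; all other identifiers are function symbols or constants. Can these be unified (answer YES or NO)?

Decompose times/2: plus(e, x2) =?= plus(e, times(plus(x, 7), h(d, x, x))),  times(times(e, z), times(n, n)) =?= times(z, x).
Decompose plus/2: e =?= e,  x2 =?= times(plus(x, 7), h(d, x, x)).
Delete trivial equation e =?= e.
Bind x2 := times(plus(x, 7), h(d, x, x)); no other remaining equation mentions x2.
Decompose times/2: times(e, z) =?= z,  times(n, n) =?= x.
Occurs check fails: z occurs in times(e, z); the equation z =?= times(e, z) has no finite solution.

NO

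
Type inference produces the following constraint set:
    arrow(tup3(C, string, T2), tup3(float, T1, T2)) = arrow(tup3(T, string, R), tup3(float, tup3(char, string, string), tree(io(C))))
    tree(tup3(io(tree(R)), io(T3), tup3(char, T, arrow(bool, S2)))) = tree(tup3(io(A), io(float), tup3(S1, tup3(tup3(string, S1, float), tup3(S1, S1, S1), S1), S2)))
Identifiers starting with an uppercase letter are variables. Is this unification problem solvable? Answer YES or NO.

NO

Decompose arrow/2: tup3(C, string, T2) = tup3(T, string, R),  tup3(float, T1, T2) = tup3(float, tup3(char, string, string), tree(io(C))).
Decompose tup3/3: C = T,  string = string,  T2 = R.
Bind C := T; substituting into the one remaining equation that mentions C gives: tup3(float, T1, T2) = tup3(float, tup3(char, string, string), tree(io(T))).
Delete trivial equation string = string.
Bind T2 := R; substituting into the one remaining equation that mentions T2 gives: tup3(float, T1, R) = tup3(float, tup3(char, string, string), tree(io(T))).
Decompose tup3/3: float = float,  T1 = tup3(char, string, string),  R = tree(io(T)).
Delete trivial equation float = float.
Bind T1 := tup3(char, string, string); no other remaining equation mentions T1.
Bind R := tree(io(T)); substituting into the remaining equation gives: tree(tup3(io(tree(tree(io(T)))), io(T3), tup3(char, T, arrow(bool, S2)))) = tree(tup3(io(A), io(float), tup3(S1, tup3(tup3(string, S1, float), tup3(S1, S1, S1), S1), S2))). Substituting into the earlier binding gives T2 := tree(io(T)).
Decompose tree/1: tup3(io(tree(tree(io(T)))), io(T3), tup3(char, T, arrow(bool, S2))) = tup3(io(A), io(float), tup3(S1, tup3(tup3(string, S1, float), tup3(S1, S1, S1), S1), S2)).
Decompose tup3/3: io(tree(tree(io(T)))) = io(A),  io(T3) = io(float),  tup3(char, T, arrow(bool, S2)) = tup3(S1, tup3(tup3(string, S1, float), tup3(S1, S1, S1), S1), S2).
Decompose io/1: tree(tree(io(T))) = A.
Bind A := tree(tree(io(T))); no other remaining equation mentions A.
Decompose io/1: T3 = float.
Bind T3 := float; no other remaining equation mentions T3.
Decompose tup3/3: char = S1,  T = tup3(tup3(string, S1, float), tup3(S1, S1, S1), S1),  arrow(bool, S2) = S2.
Bind S1 := char; substituting into the one remaining equation that mentions S1 gives: T = tup3(tup3(string, char, float), tup3(char, char, char), char).
Bind T := tup3(tup3(string, char, float), tup3(char, char, char), char); no other remaining equation mentions T. Substituting into the earlier bindings gives C := tup3(tup3(string, char, float), tup3(char, char, char), char), T2 := tree(io(tup3(tup3(string, char, float), tup3(char, char, char), char))), R := tree(io(tup3(tup3(string, char, float), tup3(char, char, char), char))), A := tree(tree(io(tup3(tup3(string, char, float), tup3(char, char, char), char)))).
Occurs check fails: S2 occurs in arrow(bool, S2); the equation S2 = arrow(bool, S2) has no finite solution.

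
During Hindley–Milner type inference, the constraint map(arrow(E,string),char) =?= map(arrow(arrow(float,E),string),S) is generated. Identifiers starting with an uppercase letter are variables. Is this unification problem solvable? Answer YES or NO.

NO

Decompose map/2: arrow(E,string) =?= arrow(arrow(float,E),string),  char =?= S.
Decompose arrow/2: E =?= arrow(float,E),  string =?= string.
Occurs check fails: E occurs in arrow(float,E); the equation E =?= arrow(float,E) has no finite solution.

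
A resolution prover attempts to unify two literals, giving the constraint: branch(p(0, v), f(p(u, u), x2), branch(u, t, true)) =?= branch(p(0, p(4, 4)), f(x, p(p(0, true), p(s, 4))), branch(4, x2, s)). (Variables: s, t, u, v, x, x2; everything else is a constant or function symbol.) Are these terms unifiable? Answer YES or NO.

YES

Decompose branch/3: p(0, v) =?= p(0, p(4, 4)),  f(p(u, u), x2) =?= f(x, p(p(0, true), p(s, 4))),  branch(u, t, true) =?= branch(4, x2, s).
Decompose p/2: 0 =?= 0,  v =?= p(4, 4).
Delete trivial equation 0 =?= 0.
Bind v := p(4, 4); no other remaining equation mentions v.
Decompose f/2: p(u, u) =?= x,  x2 =?= p(p(0, true), p(s, 4)).
Bind x := p(u, u); no other remaining equation mentions x.
Bind x2 := p(p(0, true), p(s, 4)); substituting into the remaining equation gives: branch(u, t, true) =?= branch(4, p(p(0, true), p(s, 4)), s).
Decompose branch/3: u =?= 4,  t =?= p(p(0, true), p(s, 4)),  true =?= s.
Bind u := 4; no other remaining equation mentions u. Substituting into the earlier binding gives x := p(4, 4).
Bind t := p(p(0, true), p(s, 4)); no other remaining equation mentions t.
Bind s := true. Substituting into the earlier bindings gives x2 := p(p(0, true), p(true, 4)), t := p(p(0, true), p(true, 4)).
No equations remain and no clash or occurs-check failure arose, so a unifier exists.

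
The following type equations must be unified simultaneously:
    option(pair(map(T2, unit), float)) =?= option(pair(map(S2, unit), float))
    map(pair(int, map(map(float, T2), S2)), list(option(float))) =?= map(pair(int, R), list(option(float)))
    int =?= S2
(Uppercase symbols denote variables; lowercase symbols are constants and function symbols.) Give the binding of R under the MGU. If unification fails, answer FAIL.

map(map(float, int), int)

Decompose option/1: pair(map(T2, unit), float) =?= pair(map(S2, unit), float).
Decompose pair/2: map(T2, unit) =?= map(S2, unit),  float =?= float.
Decompose map/2: T2 =?= S2,  unit =?= unit.
Bind T2 := S2; substituting into the one remaining equation that mentions T2 gives: map(pair(int, map(map(float, S2), S2)), list(option(float))) =?= map(pair(int, R), list(option(float))).
Delete trivial equation unit =?= unit.
Delete trivial equation float =?= float.
Decompose map/2: pair(int, map(map(float, S2), S2)) =?= pair(int, R),  list(option(float)) =?= list(option(float)).
Decompose pair/2: int =?= int,  map(map(float, S2), S2) =?= R.
Delete trivial equation int =?= int.
Bind R := map(map(float, S2), S2); no other remaining equation mentions R.
Delete trivial equation list(option(float)) =?= list(option(float)).
Bind S2 := int. Substituting into the earlier bindings gives T2 := int, R := map(map(float, int), int).
MGU = { T2 -> int, R -> map(map(float, int), int), S2 -> int }, so R -> map(map(float, int), int).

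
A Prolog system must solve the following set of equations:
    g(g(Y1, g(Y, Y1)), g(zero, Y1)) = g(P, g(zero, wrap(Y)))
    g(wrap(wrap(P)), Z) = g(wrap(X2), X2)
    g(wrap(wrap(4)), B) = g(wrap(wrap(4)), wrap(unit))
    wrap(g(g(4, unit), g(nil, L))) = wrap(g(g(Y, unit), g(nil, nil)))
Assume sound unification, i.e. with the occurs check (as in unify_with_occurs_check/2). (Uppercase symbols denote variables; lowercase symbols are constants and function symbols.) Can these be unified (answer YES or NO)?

Decompose g/2: g(Y1, g(Y, Y1)) = P,  g(zero, Y1) = g(zero, wrap(Y)).
Bind P := g(Y1, g(Y, Y1)); substituting into the one remaining equation that mentions P gives: g(wrap(wrap(g(Y1, g(Y, Y1)))), Z) = g(wrap(X2), X2).
Decompose g/2: zero = zero,  Y1 = wrap(Y).
Delete trivial equation zero = zero.
Bind Y1 := wrap(Y); substituting into the one remaining equation that mentions Y1 gives: g(wrap(wrap(g(wrap(Y), g(Y, wrap(Y))))), Z) = g(wrap(X2), X2). Substituting into the earlier binding gives P := g(wrap(Y), g(Y, wrap(Y))).
Decompose g/2: wrap(wrap(g(wrap(Y), g(Y, wrap(Y))))) = wrap(X2),  Z = X2.
Decompose wrap/1: wrap(g(wrap(Y), g(Y, wrap(Y)))) = X2.
Bind X2 := wrap(g(wrap(Y), g(Y, wrap(Y)))); substituting into the one remaining equation that mentions X2 gives: Z = wrap(g(wrap(Y), g(Y, wrap(Y)))).
Bind Z := wrap(g(wrap(Y), g(Y, wrap(Y)))); no other remaining equation mentions Z.
Decompose g/2: wrap(wrap(4)) = wrap(wrap(4)),  B = wrap(unit).
Delete trivial equation wrap(wrap(4)) = wrap(wrap(4)).
Bind B := wrap(unit); no other remaining equation mentions B.
Decompose wrap/1: g(g(4, unit), g(nil, L)) = g(g(Y, unit), g(nil, nil)).
Decompose g/2: g(4, unit) = g(Y, unit),  g(nil, L) = g(nil, nil).
Decompose g/2: 4 = Y,  unit = unit.
Bind Y := 4; no other remaining equation mentions Y. Substituting into the earlier bindings gives P := g(wrap(4), g(4, wrap(4))), Y1 := wrap(4), X2 := wrap(g(wrap(4), g(4, wrap(4)))), Z := wrap(g(wrap(4), g(4, wrap(4)))).
Delete trivial equation unit = unit.
Decompose g/2: nil = nil,  L = nil.
Delete trivial equation nil = nil.
Bind L := nil.
No equations remain and no clash or occurs-check failure arose, so a unifier exists.

YES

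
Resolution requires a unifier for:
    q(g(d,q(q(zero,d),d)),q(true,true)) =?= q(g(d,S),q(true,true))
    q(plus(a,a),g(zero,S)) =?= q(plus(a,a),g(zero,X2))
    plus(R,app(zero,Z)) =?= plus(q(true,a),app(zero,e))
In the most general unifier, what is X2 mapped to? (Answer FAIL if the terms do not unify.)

Decompose q/2: g(d,q(q(zero,d),d)) =?= g(d,S),  q(true,true) =?= q(true,true).
Decompose g/2: d =?= d,  q(q(zero,d),d) =?= S.
Delete trivial equation d =?= d.
Bind S := q(q(zero,d),d); substituting into the one remaining equation that mentions S gives: q(plus(a,a),g(zero,q(q(zero,d),d))) =?= q(plus(a,a),g(zero,X2)).
Delete trivial equation q(true,true) =?= q(true,true).
Decompose q/2: plus(a,a) =?= plus(a,a),  g(zero,q(q(zero,d),d)) =?= g(zero,X2).
Delete trivial equation plus(a,a) =?= plus(a,a).
Decompose g/2: zero =?= zero,  q(q(zero,d),d) =?= X2.
Delete trivial equation zero =?= zero.
Bind X2 := q(q(zero,d),d); no other remaining equation mentions X2.
Decompose plus/2: R =?= q(true,a),  app(zero,Z) =?= app(zero,e).
Bind R := q(true,a); no other remaining equation mentions R.
Decompose app/2: zero =?= zero,  Z =?= e.
Delete trivial equation zero =?= zero.
Bind Z := e.
MGU = { S := q(q(zero,d),d), X2 := q(q(zero,d),d), R := q(true,a), Z := e }, so X2 := q(q(zero,d),d).

q(q(zero,d),d)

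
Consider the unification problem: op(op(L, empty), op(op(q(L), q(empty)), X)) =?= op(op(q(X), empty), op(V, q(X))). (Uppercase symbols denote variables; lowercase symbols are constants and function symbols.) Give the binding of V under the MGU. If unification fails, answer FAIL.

FAIL

Decompose op/2: op(L, empty) =?= op(q(X), empty),  op(op(q(L), q(empty)), X) =?= op(V, q(X)).
Decompose op/2: L =?= q(X),  empty =?= empty.
Bind L := q(X); substituting into the one remaining equation that mentions L gives: op(op(q(q(X)), q(empty)), X) =?= op(V, q(X)).
Delete trivial equation empty =?= empty.
Decompose op/2: op(q(q(X)), q(empty)) =?= V,  X =?= q(X).
Bind V := op(q(q(X)), q(empty)); no other remaining equation mentions V.
Occurs check fails: X occurs in q(X); the equation X =?= q(X) has no finite solution.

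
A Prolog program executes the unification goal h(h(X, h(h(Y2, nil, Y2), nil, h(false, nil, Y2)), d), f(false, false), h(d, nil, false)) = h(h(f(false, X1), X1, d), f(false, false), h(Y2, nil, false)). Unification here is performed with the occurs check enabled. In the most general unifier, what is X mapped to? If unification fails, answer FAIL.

f(false, h(h(d, nil, d), nil, h(false, nil, d)))

Decompose h/3: h(X, h(h(Y2, nil, Y2), nil, h(false, nil, Y2)), d) = h(f(false, X1), X1, d),  f(false, false) = f(false, false),  h(d, nil, false) = h(Y2, nil, false).
Decompose h/3: X = f(false, X1),  h(h(Y2, nil, Y2), nil, h(false, nil, Y2)) = X1,  d = d.
Bind X := f(false, X1); no other remaining equation mentions X.
Bind X1 := h(h(Y2, nil, Y2), nil, h(false, nil, Y2)); no other remaining equation mentions X1. Substituting into the earlier binding gives X := f(false, h(h(Y2, nil, Y2), nil, h(false, nil, Y2))).
Delete trivial equation d = d.
Delete trivial equation f(false, false) = f(false, false).
Decompose h/3: d = Y2,  nil = nil,  false = false.
Bind Y2 := d; no other remaining equation mentions Y2. Substituting into the earlier bindings gives X := f(false, h(h(d, nil, d), nil, h(false, nil, d))), X1 := h(h(d, nil, d), nil, h(false, nil, d)).
Delete trivial equation nil = nil.
Delete trivial equation false = false.
MGU = { X ↦ f(false, h(h(d, nil, d), nil, h(false, nil, d))), X1 ↦ h(h(d, nil, d), nil, h(false, nil, d)), Y2 ↦ d }, so X ↦ f(false, h(h(d, nil, d), nil, h(false, nil, d))).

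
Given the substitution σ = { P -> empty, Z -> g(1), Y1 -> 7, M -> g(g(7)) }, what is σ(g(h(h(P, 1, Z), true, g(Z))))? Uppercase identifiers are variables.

Replace each occurrence of P with empty.
Replace each occurrence of Z with g(1).
Result: g(h(h(empty, 1, g(1)), true, g(g(1)))).

g(h(h(empty, 1, g(1)), true, g(g(1))))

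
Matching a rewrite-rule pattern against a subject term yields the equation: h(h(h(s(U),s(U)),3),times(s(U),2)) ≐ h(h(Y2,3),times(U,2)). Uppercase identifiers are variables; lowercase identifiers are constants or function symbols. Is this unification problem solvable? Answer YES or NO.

NO

Decompose h/2: h(h(s(U),s(U)),3) ≐ h(Y2,3),  times(s(U),2) ≐ times(U,2).
Decompose h/2: h(s(U),s(U)) ≐ Y2,  3 ≐ 3.
Bind Y2 := h(s(U),s(U)); no other remaining equation mentions Y2.
Delete trivial equation 3 ≐ 3.
Decompose times/2: s(U) ≐ U,  2 ≐ 2.
Occurs check fails: U occurs in s(U); the equation U ≐ s(U) has no finite solution.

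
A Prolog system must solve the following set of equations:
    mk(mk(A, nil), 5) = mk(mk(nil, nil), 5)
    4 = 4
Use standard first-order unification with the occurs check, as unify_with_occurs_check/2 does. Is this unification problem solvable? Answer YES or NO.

Decompose mk/2: mk(A, nil) = mk(nil, nil),  5 = 5.
Decompose mk/2: A = nil,  nil = nil.
Bind A := nil; no other remaining equation mentions A.
Delete trivial equation nil = nil.
Delete trivial equation 5 = 5.
Delete trivial equation 4 = 4.
No equations remain and no clash or occurs-check failure arose, so a unifier exists.

YES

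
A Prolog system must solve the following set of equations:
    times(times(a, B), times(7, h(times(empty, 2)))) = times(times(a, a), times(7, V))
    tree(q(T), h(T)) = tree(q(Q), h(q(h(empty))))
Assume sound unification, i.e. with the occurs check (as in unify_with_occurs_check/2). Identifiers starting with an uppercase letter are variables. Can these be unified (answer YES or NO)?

YES

Decompose times/2: times(a, B) = times(a, a),  times(7, h(times(empty, 2))) = times(7, V).
Decompose times/2: a = a,  B = a.
Delete trivial equation a = a.
Bind B := a; no other remaining equation mentions B.
Decompose times/2: 7 = 7,  h(times(empty, 2)) = V.
Delete trivial equation 7 = 7.
Bind V := h(times(empty, 2)); no other remaining equation mentions V.
Decompose tree/2: q(T) = q(Q),  h(T) = h(q(h(empty))).
Decompose q/1: T = Q.
Bind T := Q; substituting into the remaining equation gives: h(Q) = h(q(h(empty))).
Decompose h/1: Q = q(h(empty)).
Bind Q := q(h(empty)). Substituting into the earlier binding gives T := q(h(empty)).
No equations remain and no clash or occurs-check failure arose, so a unifier exists.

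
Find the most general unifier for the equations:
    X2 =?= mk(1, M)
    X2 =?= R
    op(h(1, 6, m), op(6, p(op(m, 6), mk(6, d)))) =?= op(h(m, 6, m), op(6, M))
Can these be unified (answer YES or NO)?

Bind X2 := mk(1, M); substituting into the one remaining equation that mentions X2 gives: mk(1, M) =?= R.
Bind R := mk(1, M); no other remaining equation mentions R.
Decompose op/2: h(1, 6, m) =?= h(m, 6, m),  op(6, p(op(m, 6), mk(6, d))) =?= op(6, M).
Decompose h/3: 1 =?= m,  6 =?= 6,  m =?= m.
Clash: constants 1 and m differ; no unifier exists.

NO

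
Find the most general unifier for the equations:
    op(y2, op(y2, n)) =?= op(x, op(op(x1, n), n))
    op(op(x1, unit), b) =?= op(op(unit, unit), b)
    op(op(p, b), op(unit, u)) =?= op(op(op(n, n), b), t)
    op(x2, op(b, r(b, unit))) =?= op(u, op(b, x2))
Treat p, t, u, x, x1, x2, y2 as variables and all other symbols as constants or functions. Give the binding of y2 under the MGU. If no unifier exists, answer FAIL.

Decompose op/2: y2 =?= x,  op(y2, n) =?= op(op(x1, n), n).
Bind y2 := x; substituting into the one remaining equation that mentions y2 gives: op(x, n) =?= op(op(x1, n), n).
Decompose op/2: x =?= op(x1, n),  n =?= n.
Bind x := op(x1, n); no other remaining equation mentions x. Substituting into the earlier binding gives y2 := op(x1, n).
Delete trivial equation n =?= n.
Decompose op/2: op(x1, unit) =?= op(unit, unit),  b =?= b.
Decompose op/2: x1 =?= unit,  unit =?= unit.
Bind x1 := unit; no other remaining equation mentions x1. Substituting into the earlier bindings gives y2 := op(unit, n), x := op(unit, n).
Delete trivial equation unit =?= unit.
Delete trivial equation b =?= b.
Decompose op/2: op(p, b) =?= op(op(n, n), b),  op(unit, u) =?= t.
Decompose op/2: p =?= op(n, n),  b =?= b.
Bind p := op(n, n); no other remaining equation mentions p.
Delete trivial equation b =?= b.
Bind t := op(unit, u); no other remaining equation mentions t.
Decompose op/2: x2 =?= u,  op(b, r(b, unit)) =?= op(b, x2).
Bind x2 := u; substituting into the remaining equation gives: op(b, r(b, unit)) =?= op(b, u).
Decompose op/2: b =?= b,  r(b, unit) =?= u.
Delete trivial equation b =?= b.
Bind u := r(b, unit). Substituting into the earlier bindings gives t := op(unit, r(b, unit)), x2 := r(b, unit).
MGU = { y2 ↦ op(unit, n), x ↦ op(unit, n), x1 ↦ unit, p ↦ op(n, n), t ↦ op(unit, r(b, unit)), x2 ↦ r(b, unit), u ↦ r(b, unit) }, so y2 ↦ op(unit, n).

op(unit, n)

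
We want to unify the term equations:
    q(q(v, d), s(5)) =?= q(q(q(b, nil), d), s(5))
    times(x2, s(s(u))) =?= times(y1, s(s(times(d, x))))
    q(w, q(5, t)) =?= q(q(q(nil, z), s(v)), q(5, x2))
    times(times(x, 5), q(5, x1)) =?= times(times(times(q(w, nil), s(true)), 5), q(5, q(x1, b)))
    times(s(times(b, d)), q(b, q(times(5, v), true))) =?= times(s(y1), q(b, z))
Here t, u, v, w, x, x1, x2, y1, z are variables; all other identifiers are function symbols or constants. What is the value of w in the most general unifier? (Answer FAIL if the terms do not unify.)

FAIL

Decompose q/2: q(v, d) =?= q(q(b, nil), d),  s(5) =?= s(5).
Decompose q/2: v =?= q(b, nil),  d =?= d.
Bind v := q(b, nil); substituting into the 2 remaining equations that mention v gives: q(w, q(5, t)) =?= q(q(q(nil, z), s(q(b, nil))), q(5, x2)),  times(s(times(b, d)), q(b, q(times(5, q(b, nil)), true))) =?= times(s(y1), q(b, z)).
Delete trivial equation d =?= d.
Delete trivial equation s(5) =?= s(5).
Decompose times/2: x2 =?= y1,  s(s(u)) =?= s(s(times(d, x))).
Bind x2 := y1; substituting into the one remaining equation that mentions x2 gives: q(w, q(5, t)) =?= q(q(q(nil, z), s(q(b, nil))), q(5, y1)).
Decompose s/1: s(u) =?= s(times(d, x)).
Decompose s/1: u =?= times(d, x).
Bind u := times(d, x); no other remaining equation mentions u.
Decompose q/2: w =?= q(q(nil, z), s(q(b, nil))),  q(5, t) =?= q(5, y1).
Bind w := q(q(nil, z), s(q(b, nil))); substituting into the one remaining equation that mentions w gives: times(times(x, 5), q(5, x1)) =?= times(times(times(q(q(q(nil, z), s(q(b, nil))), nil), s(true)), 5), q(5, q(x1, b))).
Decompose q/2: 5 =?= 5,  t =?= y1.
Delete trivial equation 5 =?= 5.
Bind t := y1; no other remaining equation mentions t.
Decompose times/2: times(x, 5) =?= times(times(q(q(q(nil, z), s(q(b, nil))), nil), s(true)), 5),  q(5, x1) =?= q(5, q(x1, b)).
Decompose times/2: x =?= times(q(q(q(nil, z), s(q(b, nil))), nil), s(true)),  5 =?= 5.
Bind x := times(q(q(q(nil, z), s(q(b, nil))), nil), s(true)); no other remaining equation mentions x. Substituting into the earlier binding gives u := times(d, times(q(q(q(nil, z), s(q(b, nil))), nil), s(true))).
Delete trivial equation 5 =?= 5.
Decompose q/2: 5 =?= 5,  x1 =?= q(x1, b).
Delete trivial equation 5 =?= 5.
Occurs check fails: x1 occurs in q(x1, b); the equation x1 =?= q(x1, b) has no finite solution.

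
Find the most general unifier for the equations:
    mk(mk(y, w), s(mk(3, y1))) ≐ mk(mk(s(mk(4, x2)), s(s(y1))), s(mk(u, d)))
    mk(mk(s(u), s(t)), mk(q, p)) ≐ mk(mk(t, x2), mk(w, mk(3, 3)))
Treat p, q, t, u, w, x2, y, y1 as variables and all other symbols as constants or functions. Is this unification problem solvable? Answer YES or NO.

Decompose mk/2: mk(y, w) ≐ mk(s(mk(4, x2)), s(s(y1))),  s(mk(3, y1)) ≐ s(mk(u, d)).
Decompose mk/2: y ≐ s(mk(4, x2)),  w ≐ s(s(y1)).
Bind y := s(mk(4, x2)); no other remaining equation mentions y.
Bind w := s(s(y1)); substituting into the one remaining equation that mentions w gives: mk(mk(s(u), s(t)), mk(q, p)) ≐ mk(mk(t, x2), mk(s(s(y1)), mk(3, 3))).
Decompose s/1: mk(3, y1) ≐ mk(u, d).
Decompose mk/2: 3 ≐ u,  y1 ≐ d.
Bind u := 3; substituting into the one remaining equation that mentions u gives: mk(mk(s(3), s(t)), mk(q, p)) ≐ mk(mk(t, x2), mk(s(s(y1)), mk(3, 3))).
Bind y1 := d; substituting into the remaining equation gives: mk(mk(s(3), s(t)), mk(q, p)) ≐ mk(mk(t, x2), mk(s(s(d)), mk(3, 3))). Substituting into the earlier binding gives w := s(s(d)).
Decompose mk/2: mk(s(3), s(t)) ≐ mk(t, x2),  mk(q, p) ≐ mk(s(s(d)), mk(3, 3)).
Decompose mk/2: s(3) ≐ t,  s(t) ≐ x2.
Bind t := s(3); substituting into the one remaining equation that mentions t gives: s(s(3)) ≐ x2.
Bind x2 := s(s(3)); no other remaining equation mentions x2. Substituting into the earlier binding gives y := s(mk(4, s(s(3)))).
Decompose mk/2: q ≐ s(s(d)),  p ≐ mk(3, 3).
Bind q := s(s(d)); no other remaining equation mentions q.
Bind p := mk(3, 3).
No equations remain and no clash or occurs-check failure arose, so a unifier exists.

YES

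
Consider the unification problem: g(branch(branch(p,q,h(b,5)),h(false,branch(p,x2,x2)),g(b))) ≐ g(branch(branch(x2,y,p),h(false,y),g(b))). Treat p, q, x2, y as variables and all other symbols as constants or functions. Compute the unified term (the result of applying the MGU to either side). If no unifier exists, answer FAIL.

g(branch(branch(h(b,5),branch(h(b,5),h(b,5),h(b,5)),h(b,5)),h(false,branch(h(b,5),h(b,5),h(b,5))),g(b)))

Decompose g/1: branch(branch(p,q,h(b,5)),h(false,branch(p,x2,x2)),g(b)) ≐ branch(branch(x2,y,p),h(false,y),g(b)).
Decompose branch/3: branch(p,q,h(b,5)) ≐ branch(x2,y,p),  h(false,branch(p,x2,x2)) ≐ h(false,y),  g(b) ≐ g(b).
Decompose branch/3: p ≐ x2,  q ≐ y,  h(b,5) ≐ p.
Bind p := x2; substituting into the 2 remaining equations that mention p gives: h(b,5) ≐ x2,  h(false,branch(x2,x2,x2)) ≐ h(false,y).
Bind q := y; no other remaining equation mentions q.
Bind x2 := h(b,5); substituting into the one remaining equation that mentions x2 gives: h(false,branch(h(b,5),h(b,5),h(b,5))) ≐ h(false,y). Substituting into the earlier binding gives p := h(b,5).
Decompose h/2: false ≐ false,  branch(h(b,5),h(b,5),h(b,5)) ≐ y.
Delete trivial equation false ≐ false.
Bind y := branch(h(b,5),h(b,5),h(b,5)); no other remaining equation mentions y. Substituting into the earlier binding gives q := branch(h(b,5),h(b,5),h(b,5)).
Delete trivial equation g(b) ≐ g(b).
Applying the MGU to either side gives g(branch(branch(h(b,5),branch(h(b,5),h(b,5),h(b,5)),h(b,5)),h(false,branch(h(b,5),h(b,5),h(b,5))),g(b))).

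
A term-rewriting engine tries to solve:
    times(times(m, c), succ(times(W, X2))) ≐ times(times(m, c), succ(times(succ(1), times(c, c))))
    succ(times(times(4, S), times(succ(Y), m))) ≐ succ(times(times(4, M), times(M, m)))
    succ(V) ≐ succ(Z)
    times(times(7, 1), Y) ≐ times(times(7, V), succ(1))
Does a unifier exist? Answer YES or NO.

Decompose times/2: times(m, c) ≐ times(m, c),  succ(times(W, X2)) ≐ succ(times(succ(1), times(c, c))).
Delete trivial equation times(m, c) ≐ times(m, c).
Decompose succ/1: times(W, X2) ≐ times(succ(1), times(c, c)).
Decompose times/2: W ≐ succ(1),  X2 ≐ times(c, c).
Bind W := succ(1); no other remaining equation mentions W.
Bind X2 := times(c, c); no other remaining equation mentions X2.
Decompose succ/1: times(times(4, S), times(succ(Y), m)) ≐ times(times(4, M), times(M, m)).
Decompose times/2: times(4, S) ≐ times(4, M),  times(succ(Y), m) ≐ times(M, m).
Decompose times/2: 4 ≐ 4,  S ≐ M.
Delete trivial equation 4 ≐ 4.
Bind S := M; no other remaining equation mentions S.
Decompose times/2: succ(Y) ≐ M,  m ≐ m.
Bind M := succ(Y); no other remaining equation mentions M. Substituting into the earlier binding gives S := succ(Y).
Delete trivial equation m ≐ m.
Decompose succ/1: V ≐ Z.
Bind V := Z; substituting into the remaining equation gives: times(times(7, 1), Y) ≐ times(times(7, Z), succ(1)).
Decompose times/2: times(7, 1) ≐ times(7, Z),  Y ≐ succ(1).
Decompose times/2: 7 ≐ 7,  1 ≐ Z.
Delete trivial equation 7 ≐ 7.
Bind Z := 1; no other remaining equation mentions Z. Substituting into the earlier binding gives V := 1.
Bind Y := succ(1). Substituting into the earlier bindings gives S := succ(succ(1)), M := succ(succ(1)).
No equations remain and no clash or occurs-check failure arose, so a unifier exists.

YES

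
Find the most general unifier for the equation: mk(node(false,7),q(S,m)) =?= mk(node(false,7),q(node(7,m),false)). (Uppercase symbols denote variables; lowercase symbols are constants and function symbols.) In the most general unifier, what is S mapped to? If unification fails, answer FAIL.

FAIL

Decompose mk/2: node(false,7) =?= node(false,7),  q(S,m) =?= q(node(7,m),false).
Delete trivial equation node(false,7) =?= node(false,7).
Decompose q/2: S =?= node(7,m),  m =?= false.
Bind S := node(7,m); no other remaining equation mentions S.
Clash: constants m and false differ; no unifier exists.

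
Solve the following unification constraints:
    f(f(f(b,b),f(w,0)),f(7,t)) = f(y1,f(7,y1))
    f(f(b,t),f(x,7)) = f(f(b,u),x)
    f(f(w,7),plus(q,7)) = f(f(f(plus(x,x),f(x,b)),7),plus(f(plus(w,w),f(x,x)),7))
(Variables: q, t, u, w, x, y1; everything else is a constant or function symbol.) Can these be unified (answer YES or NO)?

NO

Decompose f/2: f(f(b,b),f(w,0)) = y1,  f(7,t) = f(7,y1).
Bind y1 := f(f(b,b),f(w,0)); substituting into the one remaining equation that mentions y1 gives: f(7,t) = f(7,f(f(b,b),f(w,0))).
Decompose f/2: 7 = 7,  t = f(f(b,b),f(w,0)).
Delete trivial equation 7 = 7.
Bind t := f(f(b,b),f(w,0)); substituting into the one remaining equation that mentions t gives: f(f(b,f(f(b,b),f(w,0))),f(x,7)) = f(f(b,u),x).
Decompose f/2: f(b,f(f(b,b),f(w,0))) = f(b,u),  f(x,7) = x.
Decompose f/2: b = b,  f(f(b,b),f(w,0)) = u.
Delete trivial equation b = b.
Bind u := f(f(b,b),f(w,0)); no other remaining equation mentions u.
Occurs check fails: x occurs in f(x,7); the equation x = f(x,7) has no finite solution.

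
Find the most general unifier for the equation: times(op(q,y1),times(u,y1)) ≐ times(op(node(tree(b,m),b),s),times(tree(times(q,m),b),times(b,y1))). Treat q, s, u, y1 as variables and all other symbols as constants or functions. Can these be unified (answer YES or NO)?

NO

Decompose times/2: op(q,y1) ≐ op(node(tree(b,m),b),s),  times(u,y1) ≐ times(tree(times(q,m),b),times(b,y1)).
Decompose op/2: q ≐ node(tree(b,m),b),  y1 ≐ s.
Bind q := node(tree(b,m),b); substituting into the one remaining equation that mentions q gives: times(u,y1) ≐ times(tree(times(node(tree(b,m),b),m),b),times(b,y1)).
Bind y1 := s; substituting into the remaining equation gives: times(u,s) ≐ times(tree(times(node(tree(b,m),b),m),b),times(b,s)).
Decompose times/2: u ≐ tree(times(node(tree(b,m),b),m),b),  s ≐ times(b,s).
Bind u := tree(times(node(tree(b,m),b),m),b); no other remaining equation mentions u.
Occurs check fails: s occurs in times(b,s); the equation s ≐ times(b,s) has no finite solution.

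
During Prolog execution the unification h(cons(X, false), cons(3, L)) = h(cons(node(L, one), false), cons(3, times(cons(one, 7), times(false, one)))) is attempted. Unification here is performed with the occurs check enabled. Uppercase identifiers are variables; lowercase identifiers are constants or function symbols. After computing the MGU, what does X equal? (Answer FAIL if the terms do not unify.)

Decompose h/2: cons(X, false) = cons(node(L, one), false),  cons(3, L) = cons(3, times(cons(one, 7), times(false, one))).
Decompose cons/2: X = node(L, one),  false = false.
Bind X := node(L, one); no other remaining equation mentions X.
Delete trivial equation false = false.
Decompose cons/2: 3 = 3,  L = times(cons(one, 7), times(false, one)).
Delete trivial equation 3 = 3.
Bind L := times(cons(one, 7), times(false, one)). Substituting into the earlier binding gives X := node(times(cons(one, 7), times(false, one)), one).
MGU = { X -> node(times(cons(one, 7), times(false, one)), one), L -> times(cons(one, 7), times(false, one)) }, so X -> node(times(cons(one, 7), times(false, one)), one).

node(times(cons(one, 7), times(false, one)), one)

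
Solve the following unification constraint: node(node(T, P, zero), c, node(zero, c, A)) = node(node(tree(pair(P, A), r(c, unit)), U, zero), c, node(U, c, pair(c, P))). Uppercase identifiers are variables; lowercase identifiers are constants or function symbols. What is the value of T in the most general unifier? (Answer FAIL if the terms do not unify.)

tree(pair(zero, pair(c, zero)), r(c, unit))

Decompose node/3: node(T, P, zero) = node(tree(pair(P, A), r(c, unit)), U, zero),  c = c,  node(zero, c, A) = node(U, c, pair(c, P)).
Decompose node/3: T = tree(pair(P, A), r(c, unit)),  P = U,  zero = zero.
Bind T := tree(pair(P, A), r(c, unit)); no other remaining equation mentions T.
Bind P := U; substituting into the one remaining equation that mentions P gives: node(zero, c, A) = node(U, c, pair(c, U)). Substituting into the earlier binding gives T := tree(pair(U, A), r(c, unit)).
Delete trivial equation zero = zero.
Delete trivial equation c = c.
Decompose node/3: zero = U,  c = c,  A = pair(c, U).
Bind U := zero; substituting into the one remaining equation that mentions U gives: A = pair(c, zero). Substituting into the earlier bindings gives T := tree(pair(zero, A), r(c, unit)), P := zero.
Delete trivial equation c = c.
Bind A := pair(c, zero). Substituting into the earlier binding gives T := tree(pair(zero, pair(c, zero)), r(c, unit)).
MGU = { T := tree(pair(zero, pair(c, zero)), r(c, unit)), P := zero, U := zero, A := pair(c, zero) }, so T := tree(pair(zero, pair(c, zero)), r(c, unit)).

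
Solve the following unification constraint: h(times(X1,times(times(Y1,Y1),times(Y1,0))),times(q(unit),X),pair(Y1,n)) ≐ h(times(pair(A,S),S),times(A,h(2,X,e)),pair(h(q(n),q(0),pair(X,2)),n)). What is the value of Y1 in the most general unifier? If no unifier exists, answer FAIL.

Decompose h/3: times(X1,times(times(Y1,Y1),times(Y1,0))) ≐ times(pair(A,S),S),  times(q(unit),X) ≐ times(A,h(2,X,e)),  pair(Y1,n) ≐ pair(h(q(n),q(0),pair(X,2)),n).
Decompose times/2: X1 ≐ pair(A,S),  times(times(Y1,Y1),times(Y1,0)) ≐ S.
Bind X1 := pair(A,S); no other remaining equation mentions X1.
Bind S := times(times(Y1,Y1),times(Y1,0)); no other remaining equation mentions S. Substituting into the earlier binding gives X1 := pair(A,times(times(Y1,Y1),times(Y1,0))).
Decompose times/2: q(unit) ≐ A,  X ≐ h(2,X,e).
Bind A := q(unit); no other remaining equation mentions A. Substituting into the earlier binding gives X1 := pair(q(unit),times(times(Y1,Y1),times(Y1,0))).
Occurs check fails: X occurs in h(2,X,e); the equation X ≐ h(2,X,e) has no finite solution.

FAIL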